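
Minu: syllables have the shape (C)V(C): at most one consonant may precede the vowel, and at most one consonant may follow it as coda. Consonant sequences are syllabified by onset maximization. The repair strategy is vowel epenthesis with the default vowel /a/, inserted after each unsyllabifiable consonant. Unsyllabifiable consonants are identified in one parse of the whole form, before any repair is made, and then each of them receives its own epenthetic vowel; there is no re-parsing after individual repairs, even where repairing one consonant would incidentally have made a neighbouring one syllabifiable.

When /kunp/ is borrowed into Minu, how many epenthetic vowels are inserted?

The unsyllabifiable consonants are /p/; each receives one epenthetic vowel.

1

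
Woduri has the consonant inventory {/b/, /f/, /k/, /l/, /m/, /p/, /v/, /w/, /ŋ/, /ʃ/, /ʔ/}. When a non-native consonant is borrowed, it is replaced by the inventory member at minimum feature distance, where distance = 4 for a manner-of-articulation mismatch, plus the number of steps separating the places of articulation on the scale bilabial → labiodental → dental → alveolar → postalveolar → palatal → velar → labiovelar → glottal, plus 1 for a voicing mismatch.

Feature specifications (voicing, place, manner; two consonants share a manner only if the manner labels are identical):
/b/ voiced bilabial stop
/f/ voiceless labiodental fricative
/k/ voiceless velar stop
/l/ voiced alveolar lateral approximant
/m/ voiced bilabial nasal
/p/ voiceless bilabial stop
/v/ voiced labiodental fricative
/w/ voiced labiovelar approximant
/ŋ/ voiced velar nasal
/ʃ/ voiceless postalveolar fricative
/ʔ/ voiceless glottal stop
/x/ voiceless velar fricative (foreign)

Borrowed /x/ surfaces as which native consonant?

ʃ

/ʃ/ is closest: same manner (fricative), place distance 2 (velar→postalveolar), same voicing; total 2. Next closest is /k/ at distance 4.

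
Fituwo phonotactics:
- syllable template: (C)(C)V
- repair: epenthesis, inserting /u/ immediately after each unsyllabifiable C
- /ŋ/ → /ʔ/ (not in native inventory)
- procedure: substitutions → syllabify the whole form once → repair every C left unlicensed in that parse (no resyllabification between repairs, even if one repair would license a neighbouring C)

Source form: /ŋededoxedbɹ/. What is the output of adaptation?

ʔededoxedubuɹu

Substitution: /ŋ/ → /ʔ/, giving /ʔededoxedbɹ/.
Under (C)(C)V, the unsyllabifiable consonants are /d/, /b/, /ɹ/ (no codas are permitted; onsets may contain at most 2 consonants).
Each unlicensed consonant becomes the onset of a new syllable: /d/ → /du/, /b/ → /bu/, /ɹ/ → /ɹu/.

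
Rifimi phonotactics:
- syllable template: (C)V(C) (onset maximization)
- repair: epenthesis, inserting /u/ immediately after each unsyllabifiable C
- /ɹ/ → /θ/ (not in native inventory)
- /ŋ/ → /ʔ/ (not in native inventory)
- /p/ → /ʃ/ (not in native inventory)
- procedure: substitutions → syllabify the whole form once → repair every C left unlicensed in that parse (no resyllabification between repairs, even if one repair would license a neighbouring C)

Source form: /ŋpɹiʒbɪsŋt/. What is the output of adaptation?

ʔuʃuθiʒbɪsʔutu

Substitution: /ŋ/ → /ʔ/, /p/ → /ʃ/, /ɹ/ → /θ/, giving /ʔʃθiʒbɪsʔt/.
Syllabifying with onset maximization leaves /ʔ/, /ʃ/, /ʔ/, /t/ stranded (at most one coda consonant is licensed; onsets are limited to one consonant).
Epenthesis after each stranded consonant: /ʔ/ → /ʔu/, /ʃ/ → /ʃu/, /ʔ/ → /ʔu/, /t/ → /tu/.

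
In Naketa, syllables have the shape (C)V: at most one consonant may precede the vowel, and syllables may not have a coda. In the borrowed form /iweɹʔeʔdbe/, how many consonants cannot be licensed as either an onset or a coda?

3

Syllabifying with onset maximization leaves /ɹ/, /ʔ/, /d/ stranded (no codas are permitted; onsets are limited to one consonant).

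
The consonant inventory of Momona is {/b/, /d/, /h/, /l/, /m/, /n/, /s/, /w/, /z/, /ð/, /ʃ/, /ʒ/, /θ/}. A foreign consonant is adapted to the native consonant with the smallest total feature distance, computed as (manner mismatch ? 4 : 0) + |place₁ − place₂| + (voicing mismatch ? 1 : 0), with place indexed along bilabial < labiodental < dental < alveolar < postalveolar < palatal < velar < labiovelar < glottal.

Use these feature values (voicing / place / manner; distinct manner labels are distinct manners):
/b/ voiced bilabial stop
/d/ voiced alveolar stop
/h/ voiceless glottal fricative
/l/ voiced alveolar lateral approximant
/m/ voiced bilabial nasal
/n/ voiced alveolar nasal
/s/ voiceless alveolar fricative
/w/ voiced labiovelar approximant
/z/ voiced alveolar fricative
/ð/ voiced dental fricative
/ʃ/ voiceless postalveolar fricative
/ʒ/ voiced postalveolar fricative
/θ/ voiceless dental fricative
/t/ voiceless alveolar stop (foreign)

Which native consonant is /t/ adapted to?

/d/ is closest: same manner (stop), place distance 0 (alveolar→alveolar), voicing differs (+1); total 1. Next closest is /b/ at distance 4.

d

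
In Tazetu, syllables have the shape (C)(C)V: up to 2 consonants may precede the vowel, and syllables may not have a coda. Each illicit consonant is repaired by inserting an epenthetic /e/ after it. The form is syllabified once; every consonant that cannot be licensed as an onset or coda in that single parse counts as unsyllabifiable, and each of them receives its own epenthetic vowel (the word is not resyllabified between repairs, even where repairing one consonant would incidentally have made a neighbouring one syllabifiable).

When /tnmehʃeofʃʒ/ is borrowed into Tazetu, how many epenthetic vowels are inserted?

4

The unsyllabifiable consonants are /t/, /f/, /ʃ/, /ʒ/; each receives one epenthetic vowel.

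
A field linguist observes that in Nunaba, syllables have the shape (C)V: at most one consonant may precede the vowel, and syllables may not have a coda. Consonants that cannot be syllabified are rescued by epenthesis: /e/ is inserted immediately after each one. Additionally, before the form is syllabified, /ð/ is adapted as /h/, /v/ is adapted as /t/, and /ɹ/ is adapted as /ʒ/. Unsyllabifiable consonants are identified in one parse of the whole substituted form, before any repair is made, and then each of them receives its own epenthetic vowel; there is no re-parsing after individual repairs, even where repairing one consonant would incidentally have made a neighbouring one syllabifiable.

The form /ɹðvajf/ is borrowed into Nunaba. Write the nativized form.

Substitution: /ɹ/ → /ʒ/, /ð/ → /h/, /v/ → /t/, giving /ʒhtajf/.
The consonants /ʒ/, /h/, /j/, /f/ cannot be parsed into a legal (C)V syllable (no codas are permitted; onsets are limited to one consonant).
Each unlicensed consonant becomes the onset of a new syllable: /ʒ/ → /ʒe/, /h/ → /he/, /j/ → /je/, /f/ → /fe/.

ʒehetajefe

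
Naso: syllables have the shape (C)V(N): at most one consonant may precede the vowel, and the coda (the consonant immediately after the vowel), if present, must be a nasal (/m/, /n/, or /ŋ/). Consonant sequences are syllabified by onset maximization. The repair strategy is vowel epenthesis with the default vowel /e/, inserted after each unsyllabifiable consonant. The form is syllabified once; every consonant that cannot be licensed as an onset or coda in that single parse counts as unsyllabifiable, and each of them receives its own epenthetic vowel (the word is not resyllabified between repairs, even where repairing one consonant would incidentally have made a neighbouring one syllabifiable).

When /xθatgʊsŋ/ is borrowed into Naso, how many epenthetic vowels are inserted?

4

The unsyllabifiable consonants are /x/, /t/, /s/, /ŋ/; each receives one epenthetic vowel.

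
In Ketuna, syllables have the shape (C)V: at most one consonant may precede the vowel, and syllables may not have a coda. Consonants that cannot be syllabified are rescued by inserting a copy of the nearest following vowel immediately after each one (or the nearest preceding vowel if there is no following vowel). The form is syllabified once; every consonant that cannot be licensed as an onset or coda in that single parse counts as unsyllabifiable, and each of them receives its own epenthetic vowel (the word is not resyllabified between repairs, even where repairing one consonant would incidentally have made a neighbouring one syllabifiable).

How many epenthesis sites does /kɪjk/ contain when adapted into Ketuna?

The unsyllabifiable consonants are /j/, /k/; each receives one epenthetic vowel.

2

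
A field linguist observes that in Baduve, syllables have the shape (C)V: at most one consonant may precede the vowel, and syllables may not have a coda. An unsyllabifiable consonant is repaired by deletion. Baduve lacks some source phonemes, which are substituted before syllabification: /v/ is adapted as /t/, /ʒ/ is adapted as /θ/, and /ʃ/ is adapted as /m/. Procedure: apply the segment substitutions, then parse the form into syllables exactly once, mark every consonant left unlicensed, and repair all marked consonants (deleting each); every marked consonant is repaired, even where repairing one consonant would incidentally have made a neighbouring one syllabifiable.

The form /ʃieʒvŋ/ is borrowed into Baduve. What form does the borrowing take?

mie

Substitution: /ʃ/ → /m/, /ʒ/ → /θ/, /v/ → /t/, giving /mieθtŋ/.
Under (C)V, the unsyllabifiable consonants are /θ/, /t/, /ŋ/ (no codas are permitted; onsets are limited to one consonant).
Deletion applies to /θ/, /t/, /ŋ/.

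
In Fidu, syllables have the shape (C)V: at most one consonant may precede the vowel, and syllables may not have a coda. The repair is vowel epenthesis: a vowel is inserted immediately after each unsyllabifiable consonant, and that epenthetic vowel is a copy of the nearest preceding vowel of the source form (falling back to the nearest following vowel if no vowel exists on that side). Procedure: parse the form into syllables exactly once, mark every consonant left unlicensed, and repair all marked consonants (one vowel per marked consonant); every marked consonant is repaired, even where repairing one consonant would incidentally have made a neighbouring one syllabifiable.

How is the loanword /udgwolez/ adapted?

Under (C)V, the unsyllabifiable consonants are /d/, /g/, /z/ (no codas are permitted; onsets are limited to one consonant).
Each unlicensed consonant becomes the onset of a new syllable: /d/ → /du/, /g/ → /gu/, /z/ → /ze/.

uduguwoleze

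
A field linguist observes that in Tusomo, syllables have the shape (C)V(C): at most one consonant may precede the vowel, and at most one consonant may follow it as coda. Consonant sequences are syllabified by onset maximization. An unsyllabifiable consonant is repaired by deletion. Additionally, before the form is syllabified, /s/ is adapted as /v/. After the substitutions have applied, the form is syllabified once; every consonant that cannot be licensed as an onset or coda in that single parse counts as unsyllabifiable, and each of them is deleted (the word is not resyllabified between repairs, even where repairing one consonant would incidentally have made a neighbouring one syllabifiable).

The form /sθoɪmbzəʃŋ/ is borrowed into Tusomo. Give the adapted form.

Substitution: /s/ → /v/, giving /vθoɪmbzəʃŋ/.
The consonants /v/, /b/, /ŋ/ cannot be parsed into a legal (C)V(C) syllable (at most one coda consonant is licensed; onsets are limited to one consonant).
Deleting the stranded consonants removes /v/, /b/, /ŋ/.

θoɪmzəʃ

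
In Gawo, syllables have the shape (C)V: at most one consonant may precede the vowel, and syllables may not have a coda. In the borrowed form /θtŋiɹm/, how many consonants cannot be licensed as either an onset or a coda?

4

Under (C)V, the unsyllabifiable consonants are /θ/, /t/, /ɹ/, /m/ (no codas are permitted; onsets are limited to one consonant).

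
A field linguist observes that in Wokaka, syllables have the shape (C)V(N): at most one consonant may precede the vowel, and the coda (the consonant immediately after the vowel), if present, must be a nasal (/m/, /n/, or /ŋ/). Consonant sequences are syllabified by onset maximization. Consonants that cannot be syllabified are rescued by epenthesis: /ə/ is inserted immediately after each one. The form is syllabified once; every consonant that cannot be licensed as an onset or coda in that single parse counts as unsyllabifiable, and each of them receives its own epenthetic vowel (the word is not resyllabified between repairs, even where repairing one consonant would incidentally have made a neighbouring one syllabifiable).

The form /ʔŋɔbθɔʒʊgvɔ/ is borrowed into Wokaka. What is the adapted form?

ʔəŋɔbəθɔʒʊgəvɔ

Under (C)V(N), the unsyllabifiable consonants are /ʔ/, /b/, /g/ (only a nasal (/m/, /n/, or /ŋ/) is licensed in coda position; onsets are limited to one consonant).
Inserting the epenthetic vowel yields /ʔ/ → /ʔə/, /b/ → /bə/, /g/ → /gə/.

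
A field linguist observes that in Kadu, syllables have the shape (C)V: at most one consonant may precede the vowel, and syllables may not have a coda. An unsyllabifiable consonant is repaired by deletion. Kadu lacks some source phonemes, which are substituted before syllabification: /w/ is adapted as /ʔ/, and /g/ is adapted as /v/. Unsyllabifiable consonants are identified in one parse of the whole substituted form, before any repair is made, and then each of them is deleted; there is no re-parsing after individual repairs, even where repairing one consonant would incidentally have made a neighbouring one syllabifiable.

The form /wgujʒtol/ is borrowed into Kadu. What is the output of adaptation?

vuto

Substitution: /w/ → /ʔ/, /g/ → /v/, giving /ʔvujʒtol/.
Syllabifying with onset maximization leaves /ʔ/, /j/, /ʒ/, /l/ stranded (no codas are permitted; onsets are limited to one consonant).
Each unlicensed consonant is deleted: /ʔ/, /j/, /ʒ/, /l/.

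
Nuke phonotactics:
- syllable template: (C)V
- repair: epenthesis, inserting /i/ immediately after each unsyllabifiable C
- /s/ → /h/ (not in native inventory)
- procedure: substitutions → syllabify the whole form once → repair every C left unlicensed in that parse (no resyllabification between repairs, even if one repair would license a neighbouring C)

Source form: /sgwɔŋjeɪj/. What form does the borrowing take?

Substitution: /s/ → /h/, giving /hgwɔŋjeɪj/.
Under (C)V, the unsyllabifiable consonants are /h/, /g/, /ŋ/, /j/ (no codas are permitted; onsets are limited to one consonant).
Each unlicensed consonant becomes the onset of a new syllable: /h/ → /hi/, /g/ → /gi/, /ŋ/ → /ŋi/, /j/ → /ji/.

higiwɔŋijeɪji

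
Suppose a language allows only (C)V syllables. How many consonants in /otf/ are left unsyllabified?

2

The consonants /t/, /f/ cannot be parsed into a legal (C)V syllable (no codas are permitted; onsets are limited to one consonant).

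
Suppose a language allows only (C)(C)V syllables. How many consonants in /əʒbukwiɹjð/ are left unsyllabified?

3

The consonants /ɹ/, /j/, /ð/ cannot be parsed into a legal (C)(C)V syllable (no codas are permitted; onsets may contain at most 2 consonants).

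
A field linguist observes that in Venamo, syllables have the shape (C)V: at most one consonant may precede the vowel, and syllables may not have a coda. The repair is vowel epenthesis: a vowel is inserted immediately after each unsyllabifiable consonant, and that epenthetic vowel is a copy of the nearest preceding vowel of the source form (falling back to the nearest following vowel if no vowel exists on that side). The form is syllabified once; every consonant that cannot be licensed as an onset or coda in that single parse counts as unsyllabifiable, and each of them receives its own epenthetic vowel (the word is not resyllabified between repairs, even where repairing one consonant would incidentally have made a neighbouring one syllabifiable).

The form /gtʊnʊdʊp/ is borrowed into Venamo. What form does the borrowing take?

gʊtʊnʊdʊpʊ

The consonants /g/, /p/ cannot be parsed into a legal (C)V syllable (no codas are permitted; onsets are limited to one consonant).
Inserting the epenthetic vowel yields /g/ → /gʊ/, /p/ → /pʊ/.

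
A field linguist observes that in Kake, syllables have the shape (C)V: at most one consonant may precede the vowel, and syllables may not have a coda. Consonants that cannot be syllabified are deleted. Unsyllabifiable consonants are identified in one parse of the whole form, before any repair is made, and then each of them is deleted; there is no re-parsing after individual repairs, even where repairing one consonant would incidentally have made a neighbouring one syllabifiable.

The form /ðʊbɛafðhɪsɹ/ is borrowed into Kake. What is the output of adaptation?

ðʊbɛahɪ

Under (C)V, the unsyllabifiable consonants are /f/, /ð/, /s/, /ɹ/ (no codas are permitted; onsets are limited to one consonant).
Each unlicensed consonant is deleted: /f/, /ð/, /s/, /ɹ/.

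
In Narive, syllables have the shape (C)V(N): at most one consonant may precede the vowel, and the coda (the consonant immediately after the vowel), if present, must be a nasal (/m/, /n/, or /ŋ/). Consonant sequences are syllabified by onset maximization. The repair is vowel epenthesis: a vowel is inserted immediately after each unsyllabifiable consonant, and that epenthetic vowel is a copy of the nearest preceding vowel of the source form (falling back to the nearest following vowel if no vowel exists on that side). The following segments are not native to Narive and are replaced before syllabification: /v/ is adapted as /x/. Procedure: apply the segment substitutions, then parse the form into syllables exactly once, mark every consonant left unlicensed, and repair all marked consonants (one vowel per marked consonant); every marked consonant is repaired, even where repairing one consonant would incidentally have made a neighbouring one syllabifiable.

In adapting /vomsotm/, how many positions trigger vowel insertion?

After substitution the input is /xomsotm/.
The unsyllabifiable consonants are /t/, /m/; each receives one epenthetic vowel.

2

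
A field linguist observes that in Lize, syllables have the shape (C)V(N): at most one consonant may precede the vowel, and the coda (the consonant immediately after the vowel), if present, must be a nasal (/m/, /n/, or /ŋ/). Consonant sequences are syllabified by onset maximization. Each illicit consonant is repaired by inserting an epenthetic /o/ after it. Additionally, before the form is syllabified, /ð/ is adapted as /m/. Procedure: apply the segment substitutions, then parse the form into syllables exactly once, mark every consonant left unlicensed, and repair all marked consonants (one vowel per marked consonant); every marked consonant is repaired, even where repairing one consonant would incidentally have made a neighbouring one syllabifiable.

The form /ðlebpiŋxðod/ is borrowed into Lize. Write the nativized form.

Substitution: /ð/ → /m/, giving /mlebpiŋxmod/.
Syllabifying with onset maximization leaves /m/, /b/, /x/, /d/ stranded (only a nasal (/m/, /n/, or /ŋ/) is licensed in coda position; onsets are limited to one consonant).
Each unlicensed consonant becomes the onset of a new syllable: /m/ → /mo/, /b/ → /bo/, /x/ → /xo/, /d/ → /do/.

molebopiŋxomodo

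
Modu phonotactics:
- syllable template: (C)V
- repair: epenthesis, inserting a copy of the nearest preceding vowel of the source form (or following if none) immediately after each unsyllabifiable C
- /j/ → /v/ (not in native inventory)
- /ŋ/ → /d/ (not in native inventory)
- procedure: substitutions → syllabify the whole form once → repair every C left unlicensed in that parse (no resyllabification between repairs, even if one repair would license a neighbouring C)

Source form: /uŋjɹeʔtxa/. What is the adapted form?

Substitution: /ŋ/ → /d/, /j/ → /v/, giving /udvɹeʔtxa/.
Syllabifying with onset maximization leaves /d/, /v/, /ʔ/, /t/ stranded (no codas are permitted; onsets are limited to one consonant).
Each unlicensed consonant becomes the onset of a new syllable: /d/ → /du/, /v/ → /vu/, /ʔ/ → /ʔe/, /t/ → /te/.

uduvuɹeʔetexa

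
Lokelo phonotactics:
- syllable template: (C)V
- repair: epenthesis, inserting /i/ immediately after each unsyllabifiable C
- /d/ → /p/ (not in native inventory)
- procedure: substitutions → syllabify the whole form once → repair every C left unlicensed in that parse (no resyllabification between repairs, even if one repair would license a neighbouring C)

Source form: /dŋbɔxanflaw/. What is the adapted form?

piŋibɔxanifilawi

Substitution: /d/ → /p/, giving /pŋbɔxanflaw/.
Syllabifying with onset maximization leaves /p/, /ŋ/, /n/, /f/, /w/ stranded (no codas are permitted; onsets are limited to one consonant).
Inserting the epenthetic vowel yields /p/ → /pi/, /ŋ/ → /ŋi/, /n/ → /ni/, /f/ → /fi/, /w/ → /wi/.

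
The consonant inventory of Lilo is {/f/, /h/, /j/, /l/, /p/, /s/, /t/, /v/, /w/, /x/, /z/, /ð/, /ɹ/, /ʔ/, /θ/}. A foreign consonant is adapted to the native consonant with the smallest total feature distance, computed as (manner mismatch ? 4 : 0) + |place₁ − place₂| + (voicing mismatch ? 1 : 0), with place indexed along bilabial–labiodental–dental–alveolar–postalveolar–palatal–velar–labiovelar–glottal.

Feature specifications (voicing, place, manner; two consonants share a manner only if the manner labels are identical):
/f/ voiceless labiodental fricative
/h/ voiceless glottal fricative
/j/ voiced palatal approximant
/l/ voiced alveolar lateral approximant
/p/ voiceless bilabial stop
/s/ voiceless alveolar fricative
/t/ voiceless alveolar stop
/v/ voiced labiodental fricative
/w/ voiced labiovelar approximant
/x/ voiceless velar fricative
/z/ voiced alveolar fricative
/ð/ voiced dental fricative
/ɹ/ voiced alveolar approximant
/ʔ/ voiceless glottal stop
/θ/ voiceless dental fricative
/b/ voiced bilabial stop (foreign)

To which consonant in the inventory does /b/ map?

p

/p/ is closest: same manner (stop), place distance 0 (bilabial→bilabial), voicing differs (+1); total 1. Next closest is /t/ at distance 4.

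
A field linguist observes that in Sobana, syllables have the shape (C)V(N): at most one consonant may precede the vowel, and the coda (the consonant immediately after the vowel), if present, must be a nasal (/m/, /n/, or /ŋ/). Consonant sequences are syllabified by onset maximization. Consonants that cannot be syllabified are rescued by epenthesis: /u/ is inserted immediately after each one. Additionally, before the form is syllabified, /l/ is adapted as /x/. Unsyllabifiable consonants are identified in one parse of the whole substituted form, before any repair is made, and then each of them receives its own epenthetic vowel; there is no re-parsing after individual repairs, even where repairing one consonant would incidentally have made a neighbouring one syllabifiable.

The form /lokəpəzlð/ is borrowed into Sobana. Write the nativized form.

xokəpəzuxuðu

Substitution: /l/ → /x/, giving /xokəpəzxð/.
Under (C)V(N), the unsyllabifiable consonants are /z/, /x/, /ð/ (only a nasal (/m/, /n/, or /ŋ/) is licensed in coda position; onsets are limited to one consonant).
Epenthesis after each stranded consonant: /z/ → /zu/, /x/ → /xu/, /ð/ → /ðu/.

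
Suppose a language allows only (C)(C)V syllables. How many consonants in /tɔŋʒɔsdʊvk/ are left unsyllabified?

2

Under (C)(C)V, the unsyllabifiable consonants are /v/, /k/ (no codas are permitted; onsets may contain at most 2 consonants).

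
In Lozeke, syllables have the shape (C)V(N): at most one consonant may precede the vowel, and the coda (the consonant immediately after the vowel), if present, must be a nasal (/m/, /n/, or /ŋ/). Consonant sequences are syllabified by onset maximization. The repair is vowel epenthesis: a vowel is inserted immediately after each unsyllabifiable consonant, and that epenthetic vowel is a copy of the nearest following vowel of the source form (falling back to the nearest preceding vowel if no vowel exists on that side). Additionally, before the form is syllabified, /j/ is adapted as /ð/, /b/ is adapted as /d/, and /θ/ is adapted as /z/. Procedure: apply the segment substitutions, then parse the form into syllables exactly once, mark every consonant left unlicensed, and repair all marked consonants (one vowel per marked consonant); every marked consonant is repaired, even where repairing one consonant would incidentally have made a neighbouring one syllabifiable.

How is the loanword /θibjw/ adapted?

zidiðiwi

Substitution: /θ/ → /z/, /b/ → /d/, /j/ → /ð/, giving /zidðw/.
Syllabifying with onset maximization leaves /d/, /ð/, /w/ stranded (only a nasal (/m/, /n/, or /ŋ/) is licensed in coda position; onsets are limited to one consonant).
Epenthesis after each stranded consonant: /d/ → /di/, /ð/ → /ði/, /w/ → /wi/.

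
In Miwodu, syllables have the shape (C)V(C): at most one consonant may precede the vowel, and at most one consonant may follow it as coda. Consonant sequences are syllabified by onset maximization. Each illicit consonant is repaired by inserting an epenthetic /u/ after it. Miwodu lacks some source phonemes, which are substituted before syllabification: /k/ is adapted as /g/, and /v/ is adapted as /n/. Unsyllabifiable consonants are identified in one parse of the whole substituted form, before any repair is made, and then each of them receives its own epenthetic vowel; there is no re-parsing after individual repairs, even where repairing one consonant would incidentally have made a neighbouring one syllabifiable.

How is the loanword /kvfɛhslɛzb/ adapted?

Substitution: /k/ → /g/, /v/ → /n/, giving /gnfɛhslɛzb/.
Syllabifying with onset maximization leaves /g/, /n/, /s/, /b/ stranded (at most one coda consonant is licensed; onsets are limited to one consonant).
Epenthesis after each stranded consonant: /g/ → /gu/, /n/ → /nu/, /s/ → /su/, /b/ → /bu/.

gunufɛhsulɛzbu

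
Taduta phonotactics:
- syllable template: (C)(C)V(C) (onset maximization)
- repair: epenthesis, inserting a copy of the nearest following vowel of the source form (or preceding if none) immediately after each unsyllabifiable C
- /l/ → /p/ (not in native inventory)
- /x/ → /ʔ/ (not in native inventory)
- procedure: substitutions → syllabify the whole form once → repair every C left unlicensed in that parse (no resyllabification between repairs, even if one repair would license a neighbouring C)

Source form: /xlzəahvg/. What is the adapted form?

ʔəpzəahvaga

Substitution: /x/ → /ʔ/, /l/ → /p/, giving /ʔpzəahvg/.
Syllabifying with onset maximization leaves /ʔ/, /v/, /g/ stranded (at most one coda consonant is licensed; onsets may contain at most 2 consonants).
Each unlicensed consonant becomes the onset of a new syllable: /ʔ/ → /ʔə/, /v/ → /va/, /g/ → /ga/.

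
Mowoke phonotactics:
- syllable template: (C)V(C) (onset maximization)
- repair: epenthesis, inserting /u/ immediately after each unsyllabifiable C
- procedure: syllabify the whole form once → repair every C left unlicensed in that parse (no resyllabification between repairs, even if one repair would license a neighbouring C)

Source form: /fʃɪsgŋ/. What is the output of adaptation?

Syllabifying with onset maximization leaves /f/, /g/, /ŋ/ stranded (at most one coda consonant is licensed; onsets are limited to one consonant).
Each unlicensed consonant becomes the onset of a new syllable: /f/ → /fu/, /g/ → /gu/, /ŋ/ → /ŋu/.

fuʃɪsguŋu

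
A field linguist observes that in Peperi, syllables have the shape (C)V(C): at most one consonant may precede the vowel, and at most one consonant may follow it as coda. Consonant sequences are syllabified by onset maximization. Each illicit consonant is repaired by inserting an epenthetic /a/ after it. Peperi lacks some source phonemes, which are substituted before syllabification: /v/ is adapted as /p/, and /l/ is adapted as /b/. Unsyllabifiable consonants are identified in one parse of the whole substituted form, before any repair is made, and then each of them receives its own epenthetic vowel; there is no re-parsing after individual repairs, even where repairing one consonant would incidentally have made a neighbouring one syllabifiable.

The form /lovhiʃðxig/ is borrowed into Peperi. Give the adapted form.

Substitution: /l/ → /b/, /v/ → /p/, giving /bophiʃðxig/.
Under (C)V(C), the unsyllabifiable consonants are /ð/ (at most one coda consonant is licensed; onsets are limited to one consonant).
Inserting the epenthetic vowel yields /ð/ → /ða/.

bophiʃðaxig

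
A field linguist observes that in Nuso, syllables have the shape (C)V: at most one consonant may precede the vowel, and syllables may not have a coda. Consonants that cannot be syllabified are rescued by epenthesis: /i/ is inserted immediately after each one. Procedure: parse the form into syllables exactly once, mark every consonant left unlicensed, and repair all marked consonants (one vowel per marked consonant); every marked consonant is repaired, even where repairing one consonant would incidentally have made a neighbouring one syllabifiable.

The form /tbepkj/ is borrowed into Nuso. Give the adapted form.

Under (C)V, the unsyllabifiable consonants are /t/, /p/, /k/, /j/ (no codas are permitted; onsets are limited to one consonant).
Inserting the epenthetic vowel yields /t/ → /ti/, /p/ → /pi/, /k/ → /ki/, /j/ → /ji/.

tibepikiji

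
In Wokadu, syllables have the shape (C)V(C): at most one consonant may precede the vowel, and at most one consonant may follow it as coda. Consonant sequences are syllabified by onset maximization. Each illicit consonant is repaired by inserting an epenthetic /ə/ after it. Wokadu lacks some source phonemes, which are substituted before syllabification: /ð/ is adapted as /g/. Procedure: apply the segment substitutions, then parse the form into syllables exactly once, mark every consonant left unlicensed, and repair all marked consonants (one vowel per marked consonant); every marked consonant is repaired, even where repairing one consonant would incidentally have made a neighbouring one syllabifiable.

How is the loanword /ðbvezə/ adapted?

gəbəvezə

Substitution: /ð/ → /g/, giving /gbvezə/.
Under (C)V(C), the unsyllabifiable consonants are /g/, /b/ (at most one coda consonant is licensed; onsets are limited to one consonant).
Epenthesis after each stranded consonant: /g/ → /gə/, /b/ → /bə/.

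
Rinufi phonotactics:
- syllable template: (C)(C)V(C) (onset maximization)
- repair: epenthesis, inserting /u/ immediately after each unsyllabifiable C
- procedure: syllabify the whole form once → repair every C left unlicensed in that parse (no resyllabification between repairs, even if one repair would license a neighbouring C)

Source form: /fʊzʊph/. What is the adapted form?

Syllabifying with onset maximization leaves /h/ stranded (at most one coda consonant is licensed; onsets may contain at most 2 consonants).
Each unlicensed consonant becomes the onset of a new syllable: /h/ → /hu/.

fʊzʊphu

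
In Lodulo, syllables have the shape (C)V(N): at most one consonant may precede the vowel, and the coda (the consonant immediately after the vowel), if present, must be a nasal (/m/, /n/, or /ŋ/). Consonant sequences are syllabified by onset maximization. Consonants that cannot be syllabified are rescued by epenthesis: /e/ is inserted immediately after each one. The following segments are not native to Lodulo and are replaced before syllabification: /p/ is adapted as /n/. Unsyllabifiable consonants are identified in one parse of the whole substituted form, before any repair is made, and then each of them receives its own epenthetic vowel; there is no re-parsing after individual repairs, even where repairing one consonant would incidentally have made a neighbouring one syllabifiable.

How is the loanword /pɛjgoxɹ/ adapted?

Substitution: /p/ → /n/, giving /nɛjgoxɹ/.
Under (C)V(N), the unsyllabifiable consonants are /j/, /x/, /ɹ/ (only a nasal (/m/, /n/, or /ŋ/) is licensed in coda position; onsets are limited to one consonant).
Inserting the epenthetic vowel yields /j/ → /je/, /x/ → /xe/, /ɹ/ → /ɹe/.

nɛjegoxeɹe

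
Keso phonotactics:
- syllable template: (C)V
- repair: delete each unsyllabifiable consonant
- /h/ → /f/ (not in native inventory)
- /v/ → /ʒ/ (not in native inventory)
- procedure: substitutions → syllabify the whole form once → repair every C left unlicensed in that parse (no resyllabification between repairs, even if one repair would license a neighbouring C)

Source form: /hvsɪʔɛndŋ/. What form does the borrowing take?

Substitution: /h/ → /f/, /v/ → /ʒ/, giving /fʒsɪʔɛndŋ/.
The consonants /f/, /ʒ/, /n/, /d/, /ŋ/ cannot be parsed into a legal (C)V syllable (no codas are permitted; onsets are limited to one consonant).
Deleting the stranded consonants removes /f/, /ʒ/, /n/, /d/, /ŋ/.

sɪʔɛ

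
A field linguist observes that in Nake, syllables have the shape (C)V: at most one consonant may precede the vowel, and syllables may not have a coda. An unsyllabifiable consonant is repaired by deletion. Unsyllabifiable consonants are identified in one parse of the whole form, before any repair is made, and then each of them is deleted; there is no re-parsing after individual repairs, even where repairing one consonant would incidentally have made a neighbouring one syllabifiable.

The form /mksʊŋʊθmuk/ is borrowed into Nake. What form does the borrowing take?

The consonants /m/, /k/, /θ/, /k/ cannot be parsed into a legal (C)V syllable (no codas are permitted; onsets are limited to one consonant).
Each unlicensed consonant is deleted: /m/, /k/, /θ/, /k/.

sʊŋʊmu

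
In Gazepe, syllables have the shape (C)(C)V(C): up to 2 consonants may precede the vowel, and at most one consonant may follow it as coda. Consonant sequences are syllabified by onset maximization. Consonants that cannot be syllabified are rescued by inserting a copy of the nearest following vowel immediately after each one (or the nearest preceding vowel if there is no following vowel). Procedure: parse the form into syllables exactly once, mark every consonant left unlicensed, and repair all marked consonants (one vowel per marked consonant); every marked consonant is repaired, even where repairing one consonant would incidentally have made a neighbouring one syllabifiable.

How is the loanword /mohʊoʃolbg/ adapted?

mohʊoʃolbogo

Syllabifying with onset maximization leaves /b/, /g/ stranded (at most one coda consonant is licensed; onsets may contain at most 2 consonants).
Epenthesis after each stranded consonant: /b/ → /bo/, /g/ → /go/.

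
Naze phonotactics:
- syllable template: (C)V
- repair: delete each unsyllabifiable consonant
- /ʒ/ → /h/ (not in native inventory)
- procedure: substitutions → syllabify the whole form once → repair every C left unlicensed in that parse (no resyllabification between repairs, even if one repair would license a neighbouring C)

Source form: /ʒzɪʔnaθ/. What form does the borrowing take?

Substitution: /ʒ/ → /h/, giving /hzɪʔnaθ/.
The consonants /h/, /ʔ/, /θ/ cannot be parsed into a legal (C)V syllable (no codas are permitted; onsets are limited to one consonant).
Each unlicensed consonant is deleted: /h/, /ʔ/, /θ/.

zɪna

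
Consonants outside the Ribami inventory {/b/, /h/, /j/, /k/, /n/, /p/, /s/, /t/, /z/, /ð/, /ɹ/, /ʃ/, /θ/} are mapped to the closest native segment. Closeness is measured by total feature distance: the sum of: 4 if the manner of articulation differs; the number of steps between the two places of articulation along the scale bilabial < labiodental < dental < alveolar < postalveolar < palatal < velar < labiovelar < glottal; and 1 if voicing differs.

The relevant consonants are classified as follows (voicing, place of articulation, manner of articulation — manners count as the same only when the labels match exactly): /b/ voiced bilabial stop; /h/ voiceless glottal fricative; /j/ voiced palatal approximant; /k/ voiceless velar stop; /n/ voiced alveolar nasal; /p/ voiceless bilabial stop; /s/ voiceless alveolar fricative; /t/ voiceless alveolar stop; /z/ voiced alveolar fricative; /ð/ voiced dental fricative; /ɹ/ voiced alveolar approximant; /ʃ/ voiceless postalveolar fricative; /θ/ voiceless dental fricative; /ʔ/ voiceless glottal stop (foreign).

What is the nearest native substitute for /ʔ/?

/k/ is closest: same manner (stop), place distance 2 (glottal→velar), same voicing; total 2. Next closest is /h/ at distance 4.

k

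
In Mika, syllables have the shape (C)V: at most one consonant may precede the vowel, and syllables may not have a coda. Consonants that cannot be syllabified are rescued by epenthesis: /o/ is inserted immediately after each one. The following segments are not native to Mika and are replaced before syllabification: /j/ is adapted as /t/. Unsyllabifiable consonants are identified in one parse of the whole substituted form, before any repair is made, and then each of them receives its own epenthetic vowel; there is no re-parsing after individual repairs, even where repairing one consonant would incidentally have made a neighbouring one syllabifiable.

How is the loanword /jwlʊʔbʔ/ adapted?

Substitution: /j/ → /t/, giving /twlʊʔbʔ/.
The consonants /t/, /w/, /ʔ/, /b/, /ʔ/ cannot be parsed into a legal (C)V syllable (no codas are permitted; onsets are limited to one consonant).
Each unlicensed consonant becomes the onset of a new syllable: /t/ → /to/, /w/ → /wo/, /ʔ/ → /ʔo/, /b/ → /bo/, /ʔ/ → /ʔo/.

towolʊʔoboʔo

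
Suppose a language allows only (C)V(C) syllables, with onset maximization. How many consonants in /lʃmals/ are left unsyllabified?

3

Syllabifying with onset maximization leaves /l/, /ʃ/, /s/ stranded (at most one coda consonant is licensed; onsets are limited to one consonant).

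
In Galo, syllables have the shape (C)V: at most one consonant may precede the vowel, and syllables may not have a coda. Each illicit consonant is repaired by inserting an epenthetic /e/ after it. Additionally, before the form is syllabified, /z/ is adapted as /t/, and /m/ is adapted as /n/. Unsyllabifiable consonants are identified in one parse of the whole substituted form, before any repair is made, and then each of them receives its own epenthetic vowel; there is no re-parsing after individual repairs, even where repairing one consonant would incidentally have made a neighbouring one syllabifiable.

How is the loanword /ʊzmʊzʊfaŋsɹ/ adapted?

Substitution: /z/ → /t/, /m/ → /n/, giving /ʊtnʊtʊfaŋsɹ/.
The consonants /t/, /ŋ/, /s/, /ɹ/ cannot be parsed into a legal (C)V syllable (no codas are permitted; onsets are limited to one consonant).
Epenthesis after each stranded consonant: /t/ → /te/, /ŋ/ → /ŋe/, /s/ → /se/, /ɹ/ → /ɹe/.

ʊtenʊtʊfaŋeseɹe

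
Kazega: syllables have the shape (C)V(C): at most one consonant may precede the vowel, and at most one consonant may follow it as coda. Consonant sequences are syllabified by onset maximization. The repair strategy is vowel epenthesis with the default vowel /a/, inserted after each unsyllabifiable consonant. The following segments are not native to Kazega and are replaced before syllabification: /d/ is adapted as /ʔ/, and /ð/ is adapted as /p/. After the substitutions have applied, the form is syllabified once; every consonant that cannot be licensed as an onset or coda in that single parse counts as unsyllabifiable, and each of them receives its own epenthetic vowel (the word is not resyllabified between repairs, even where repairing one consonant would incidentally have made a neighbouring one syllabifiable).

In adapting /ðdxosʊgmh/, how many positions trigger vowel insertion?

4

After substitution the input is /pʔxosʊgmh/.
The unsyllabifiable consonants are /p/, /ʔ/, /m/, /h/; each receives one epenthetic vowel.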